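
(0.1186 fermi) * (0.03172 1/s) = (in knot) 7.313e-18. Check: 1 fermi = 1e-15 m, so 0.1186 fermi = 0.1186 * 1e-15 = 1.186e-16 m. 0.03172 1/s = 0.03172 Hz. Combine: 1.186e-16 m * 0.03172 Hz = 3.761992e-18 m/s. 1 knot = 0.51444444 m/s, so 3.761992e-18 m/s = 3.761992e-18 / 0.51444444 = 7.3127274e-18 knot ≈ 7.313e-18 knot (4 s.f.).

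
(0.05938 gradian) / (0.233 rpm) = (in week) 1 gradian = 0.015707963 rad, so 0.05938 gradian = 0.05938 * 0.015707963 = 0.00093273886 rad. 1 rpm = 0.10471976 rad/s, so 0.233 rpm = 0.233 * 0.10471976 = 0.024399703 rad/s. Combine: 0.00093273886 rad / 0.024399703 rad/s = 0.038227468 s. 1 week = 604800 s, so 0.038227468 s = 0.038227468 / 604800 = 6.3206792e-08 week ≈ 6.321e-08 week (4 s.f.). Final answer: 6.321e-08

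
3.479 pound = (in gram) 1 pound = 0.45359237 kg, so 3.479 pound = 3.479 * 0.45359237 = 1.5780479 kg. 1 gram = 0.001 kg, so 1.5780479 kg = 1.5780479 / 0.001 = 1578.0479 gram ≈ 1578 gram (4 s.f.). Final answer: 1578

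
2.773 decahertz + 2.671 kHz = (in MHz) 1 decahertz = 10 Hz, so 2.773 decahertz = 2.773 * 10 = 27.73 Hz. 1 kHz = 1000 Hz, so 2.671 kHz = 2.671 * 1000 = 2671 Hz. Sum: 27.73 + 2671 = 2698.73 Hz. 1 MHz = 1000000 Hz, so 2698.73 Hz = 2698.73 / 1000000 = 0.00269873 MHz ≈ 0.002699 MHz (4 s.f.). Final answer: 0.002699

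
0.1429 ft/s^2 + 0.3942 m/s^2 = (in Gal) 1 ft/s^2 = 0.3048 m/s^2, so 0.1429 ft/s^2 = 0.1429 * 0.3048 = 0.04355592 m/s^2. 0.3942 m/s^2 is already in m/s^2. Sum: 0.04355592 + 0.3942 = 0.43775592 m/s^2. 1 Gal = 0.01 m/s^2, so 0.43775592 m/s^2 = 0.43775592 / 0.01 = 43.775592 Gal ≈ 43.78 Gal (4 s.f.). Final answer: 43.78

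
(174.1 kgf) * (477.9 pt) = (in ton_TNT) 6.88e-08. Check: 1 kgf = 9.80665 N, so 174.1 kgf = 174.1 * 9.80665 = 1707.3378 N. 1 pt = 0.00035277778 m, so 477.9 pt = 477.9 * 0.00035277778 = 0.1685925 m. Combine: 1707.3378 N * 0.1685925 m = 287.84434 J. 1 ton_TNT = 4.184e+09 J, so 287.84434 J = 287.84434 / 4.184e+09 = 6.8796449e-08 ton_TNT ≈ 6.88e-08 ton_TNT (4 s.f.).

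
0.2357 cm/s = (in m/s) 0.002357. Check: 1 cm/s = 0.01 m/s, so 0.2357 cm/s = 0.2357 * 0.01 = 0.002357 m/s. Result: 0.002357 m/s.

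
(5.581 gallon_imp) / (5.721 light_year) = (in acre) 1 gallon_imp = 0.00454609 m^3, so 5.581 gallon_imp = 5.581 * 0.00454609 = 0.025371728 m^3. 1 light_year = 9.4607305e+15 m, so 5.721 light_year = 5.721 * 9.4607305e+15 = 5.4124839e+16 m. Combine: 0.025371728 m^3 / 5.4124839e+16 m = 4.6876312e-19 m^2. 1 acre = 4046.8564 m^2, so 4.6876312e-19 m^2 = 4.6876312e-19 / 4046.8564 = 1.1583389e-22 acre ≈ 1.158e-22 acre (4 s.f.). Final answer: 1.158e-22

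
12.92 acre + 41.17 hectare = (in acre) 114.7. Check: 1 acre = 4046.8564 m^2, so 12.92 acre = 12.92 * 4046.8564 = 52285.385 m^2. 1 hectare = 10000 m^2, so 41.17 hectare = 41.17 * 10000 = 411700 m^2. Sum: 52285.385 + 411700 = 463985.38 m^2. 1 acre = 4046.8564 m^2, so 463985.38 m^2 = 463985.38 / 4046.8564 = 114.65329 acre ≈ 114.7 acre (4 s.f.).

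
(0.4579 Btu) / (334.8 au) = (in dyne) 9.646e-07. Check: 1 Btu = 1055.0559 J, so 0.4579 Btu = 0.4579 * 1055.0559 = 483.11007 J. 1 au = 1.4959787e+11 m, so 334.8 au = 334.8 * 1.4959787e+11 = 5.0085367e+13 m. Combine: 483.11007 J / 5.0085367e+13 m = 9.6457329e-12 N. 1 dyne = 1e-05 N, so 9.6457329e-12 N = 9.6457329e-12 / 1e-05 = 9.6457329e-07 dyne ≈ 9.646e-07 dyne (4 s.f.).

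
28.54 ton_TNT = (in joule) 1.194e+11. Check: 1 ton_TNT = 4.184e+09 J, so 28.54 ton_TNT = 28.54 * 4.184e+09 = 1.1941136e+11 J. 1.1941136e+11 J = 1.1941136e+11 joule ≈ 1.194e+11 joule (4 s.f.).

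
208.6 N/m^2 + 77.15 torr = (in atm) 0.1036. Check: 208.6 N/m^2 = 208.6 Pa. 1 torr = 133.32237 Pa, so 77.15 torr = 77.15 * 133.32237 = 10285.821 Pa. Sum: 208.6 + 10285.821 = 10494.421 Pa. 1 atm = 101325 Pa, so 10494.421 Pa = 10494.421 / 101325 = 0.10357188 atm ≈ 0.1036 atm (4 s.f.).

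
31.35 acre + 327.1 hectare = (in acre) 839.6. Check: 1 acre = 4046.8564 m^2, so 31.35 acre = 31.35 * 4046.8564 = 126868.95 m^2. 1 hectare = 10000 m^2, so 327.1 hectare = 327.1 * 10000 = 3271000 m^2. Sum: 126868.95 + 3271000 = 3397868.9 m^2. 1 acre = 4046.8564 m^2, so 3397868.9 m^2 = 3397868.9 / 4046.8564 = 839.6317 acre ≈ 839.6 acre (4 s.f.).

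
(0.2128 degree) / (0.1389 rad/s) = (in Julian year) 8.473e-10. Check: 1 degree = 0.017453293 rad, so 0.2128 degree = 0.2128 * 0.017453293 = 0.0037140606 rad. 0.1389 rad/s is already in rad/s. Combine: 0.0037140606 rad / 0.1389 rad/s = 0.026739098 s. 1 Julian year = 31557600 s, so 0.026739098 s = 0.026739098 / 31557600 = 8.4731087e-10 Julian year ≈ 8.473e-10 Julian year (4 s.f.).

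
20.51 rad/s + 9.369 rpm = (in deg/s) 20.51 rad/s is already in rad/s. 1 rpm = 0.10471976 rad/s, so 9.369 rpm = 9.369 * 0.10471976 = 0.98111939 rad/s. Sum: 20.51 + 0.98111939 = 21.491119 rad/s. 1 deg/s = 0.017453293 rad/s, so 21.491119 rad/s = 21.491119 / 0.017453293 = 1231.3504 deg/s ≈ 1231 deg/s (4 s.f.). Final answer: 1231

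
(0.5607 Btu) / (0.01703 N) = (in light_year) 3.672e-12. Check: 1 Btu = 1055.0559 J, so 0.5607 Btu = 0.5607 * 1055.0559 = 591.56982 J. 0.01703 N is already in N. Combine: 591.56982 J / 0.01703 N = 34736.924 m. 1 light_year = 9.4607305e+15 m, so 34736.924 m = 34736.924 / 9.4607305e+15 = 3.6716958e-12 light_year ≈ 3.672e-12 light_year (4 s.f.).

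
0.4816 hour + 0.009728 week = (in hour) 2.116. Check: 1 hour = 3600 s, so 0.4816 hour = 0.4816 * 3600 = 1733.76 s. 1 week = 604800 s, so 0.009728 week = 0.009728 * 604800 = 5883.4944 s. Sum: 1733.76 + 5883.4944 = 7617.2544 s. 1 hour = 3600 s, so 7617.2544 s = 7617.2544 / 3600 = 2.115904 hour ≈ 2.116 hour (4 s.f.).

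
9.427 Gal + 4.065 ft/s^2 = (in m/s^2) 1.333. Check: 1 Gal = 0.01 m/s^2, so 9.427 Gal = 9.427 * 0.01 = 0.09427 m/s^2. 1 ft/s^2 = 0.3048 m/s^2, so 4.065 ft/s^2 = 4.065 * 0.3048 = 1.239012 m/s^2. Sum: 0.09427 + 1.239012 = 1.333282 m/s^2. Result: 1.333282 m/s^2 ≈ 1.333 m/s^2 (4 s.f.).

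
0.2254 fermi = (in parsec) 1 fermi = 1e-15 m, so 0.2254 fermi = 0.2254 * 1e-15 = 2.254e-16 m. 1 parsec = 3.0856776e+16 m, so 2.254e-16 m = 2.254e-16 / 3.0856776e+16 = 7.3047165e-33 parsec ≈ 7.305e-33 parsec (4 s.f.). Final answer: 7.305e-33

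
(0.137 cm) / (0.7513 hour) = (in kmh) 1 cm = 0.01 m, so 0.137 cm = 0.137 * 0.01 = 0.00137 m. 1 hour = 3600 s, so 0.7513 hour = 0.7513 * 3600 = 2704.68 s. Combine: 0.00137 m / 2704.68 s = 5.0652942e-07 m/s. 1 kmh = 0.27777778 m/s, so 5.0652942e-07 m/s = 5.0652942e-07 / 0.27777778 = 1.8235059e-06 kmh ≈ 1.824e-06 kmh (4 s.f.). Final answer: 1.824e-06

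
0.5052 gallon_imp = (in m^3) 1 gallon_imp = 0.00454609 m^3, so 0.5052 gallon_imp = 0.5052 * 0.00454609 = 0.0022966847 m^3. Result: 0.0022966847 m^3 ≈ 0.002297 m^3 (4 s.f.). Final answer: 0.002297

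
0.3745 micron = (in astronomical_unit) 1 micron = 1e-06 m, so 0.3745 micron = 0.3745 * 1e-06 = 3.745e-07 m. 1 astronomical_unit = 1.4959787e+11 m, so 3.745e-07 m = 3.745e-07 / 1.4959787e+11 = 2.5033779e-18 astronomical_unit ≈ 2.503e-18 astronomical_unit (4 s.f.). Final answer: 2.503e-18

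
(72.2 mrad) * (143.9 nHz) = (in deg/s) 5.953e-07. Check: 1 mrad = 0.001 rad, so 72.2 mrad = 72.2 * 0.001 = 0.0722 rad. 1 nHz = 1e-09 Hz, so 143.9 nHz = 143.9 * 1e-09 = 1.439e-07 Hz. Combine: 0.0722 rad * 1.439e-07 Hz = 1.038958e-08 rad/s. 1 deg/s = 0.017453293 rad/s, so 1.038958e-08 rad/s = 1.038958e-08 / 0.017453293 = 5.9527908e-07 deg/s ≈ 5.953e-07 deg/s (4 s.f.).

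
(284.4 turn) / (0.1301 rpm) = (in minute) 1 turn = 6.2831853 rad, so 284.4 turn = 284.4 * 6.2831853 = 1786.9379 rad. 1 rpm = 0.10471976 rad/s, so 0.1301 rpm = 0.1301 * 0.10471976 = 0.01362404 rad/s. Combine: 1786.9379 rad / 0.01362404 rad/s = 131160.65 s. 1 minute = 60 s, so 131160.65 s = 131160.65 / 60 = 2186.0108 minute ≈ 2186 minute (4 s.f.). Final answer: 2186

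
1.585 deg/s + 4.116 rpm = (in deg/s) 1 deg/s = 0.017453293 rad/s, so 1.585 deg/s = 1.585 * 0.017453293 = 0.027663469 rad/s. 1 rpm = 0.10471976 rad/s, so 4.116 rpm = 4.116 * 0.10471976 = 0.43102651 rad/s. Sum: 0.027663469 + 0.43102651 = 0.45868998 rad/s. 1 deg/s = 0.017453293 rad/s, so 0.45868998 rad/s = 0.45868998 / 0.017453293 = 26.281 deg/s ≈ 26.28 deg/s (4 s.f.). Final answer: 26.28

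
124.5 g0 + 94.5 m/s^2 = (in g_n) 134.1. Check: 1 g0 = 9.80665 m/s^2, so 124.5 g0 = 124.5 * 9.80665 = 1220.9279 m/s^2. 94.5 m/s^2 is already in m/s^2. Sum: 1220.9279 + 94.5 = 1315.4279 m/s^2. 1 g_n = 9.80665 m/s^2, so 1315.4279 m/s^2 = 1315.4279 / 9.80665 = 134.13632 g_n ≈ 134.1 g_n (4 s.f.).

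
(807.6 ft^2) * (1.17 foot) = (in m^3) 1 ft^2 = 0.09290304 m^2, so 807.6 ft^2 = 807.6 * 0.09290304 = 75.028495 m^2. 1 foot = 0.3048 m, so 1.17 foot = 1.17 * 0.3048 = 0.356616 m. Combine: 75.028495 m^2 * 0.356616 m = 26.756362 m^3. Result: 26.756362 m^3 ≈ 26.76 m^3 (4 s.f.). Final answer: 26.76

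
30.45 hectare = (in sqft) 3.278e+06. Check: 1 hectare = 10000 m^2, so 30.45 hectare = 30.45 * 10000 = 304500 m^2. 1 sqft = 0.09290304 m^2, so 304500 m^2 = 304500 / 0.09290304 = 3277610.7 sqft ≈ 3.278e+06 sqft (4 s.f.).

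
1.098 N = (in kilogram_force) 1 kilogram_force = 9.80665 N, so 1.098 N = 1.098 / 9.80665 = 0.11196484 kilogram_force ≈ 0.112 kilogram_force (4 s.f.). Final answer: 0.112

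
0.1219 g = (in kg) 0.0001219. Check: 1 g = 0.001 kg, so 0.1219 g = 0.1219 * 0.001 = 0.0001219 kg. Result: 0.0001219 kg.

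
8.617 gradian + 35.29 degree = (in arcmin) 1 gradian = 0.015707963 rad, so 8.617 gradian = 8.617 * 0.015707963 = 0.13535552 rad. 1 degree = 0.017453293 rad, so 35.29 degree = 35.29 * 0.017453293 = 0.61592669 rad. Sum: 0.13535552 + 0.61592669 = 0.75128221 rad. 1 arcmin = 0.00029088821 rad, so 0.75128221 rad = 0.75128221 / 0.00029088821 = 2582.718 arcmin ≈ 2583 arcmin (4 s.f.). Final answer: 2583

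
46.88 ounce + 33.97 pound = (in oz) 590.4. Check: 1 ounce = 0.028349523 kg, so 46.88 ounce = 46.88 * 0.028349523 = 1.3290256 kg. 1 pound = 0.45359237 kg, so 33.97 pound = 33.97 * 0.45359237 = 15.408533 kg. Sum: 1.3290256 + 15.408533 = 16.737558 kg. 1 oz = 0.028349523 kg, so 16.737558 kg = 16.737558 / 0.028349523 = 590.4 oz.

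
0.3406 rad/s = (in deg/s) 1 deg/s = 0.017453293 rad/s, so 0.3406 rad/s = 0.3406 / 0.017453293 = 19.514943 deg/s ≈ 19.51 deg/s (4 s.f.). Final answer: 19.51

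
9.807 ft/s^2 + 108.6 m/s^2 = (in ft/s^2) 1 ft/s^2 = 0.3048 m/s^2, so 9.807 ft/s^2 = 9.807 * 0.3048 = 2.9891736 m/s^2. 108.6 m/s^2 is already in m/s^2. Sum: 2.9891736 + 108.6 = 111.58917 m/s^2. 1 ft/s^2 = 0.3048 m/s^2, so 111.58917 m/s^2 = 111.58917 / 0.3048 = 366.10621 ft/s^2 ≈ 366.1 ft/s^2 (4 s.f.). Final answer: 366.1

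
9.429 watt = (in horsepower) 0.01264. Check: 9.429 watt = 9.429 W. 1 horsepower = 745.69987 W, so 9.429 W = 9.429 / 745.69987 = 0.012644497 horsepower ≈ 0.01264 horsepower (4 s.f.).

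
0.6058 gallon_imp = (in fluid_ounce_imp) 96.93. Check: 1 gallon_imp = 0.00454609 m^3, so 0.6058 gallon_imp = 0.6058 * 0.00454609 = 0.0027540213 m^3. 1 fluid_ounce_imp = 2.8413063e-05 m^3, so 0.0027540213 m^3 = 0.0027540213 / 2.8413063e-05 = 96.928 fluid_ounce_imp ≈ 96.93 fluid_ounce_imp (4 s.f.).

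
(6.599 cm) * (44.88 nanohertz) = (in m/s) 1 cm = 0.01 m, so 6.599 cm = 6.599 * 0.01 = 0.06599 m. 1 nanohertz = 1e-09 Hz, so 44.88 nanohertz = 44.88 * 1e-09 = 4.488e-08 Hz. Combine: 0.06599 m * 4.488e-08 Hz = 2.9616312e-09 m/s. Result: 2.9616312e-09 m/s ≈ 2.962e-09 m/s (4 s.f.). Final answer: 2.962e-09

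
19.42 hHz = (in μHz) 1 hHz = 100 Hz, so 19.42 hHz = 19.42 * 100 = 1942 Hz. 1 μHz = 1e-06 Hz, so 1942 Hz = 1942 / 1e-06 = 1.942e+09 μHz. Final answer: 1.942e+09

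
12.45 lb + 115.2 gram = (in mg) 1 lb = 0.45359237 kg, so 12.45 lb = 12.45 * 0.45359237 = 5.647225 kg. 1 gram = 0.001 kg, so 115.2 gram = 115.2 * 0.001 = 0.1152 kg. Sum: 5.647225 + 0.1152 = 5.762425 kg. 1 mg = 1e-06 kg, so 5.762425 kg = 5.762425 / 1e-06 = 5762425 mg ≈ 5.762e+06 mg (4 s.f.). Final answer: 5.762e+06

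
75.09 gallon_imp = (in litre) 341.4. Check: 1 gallon_imp = 0.00454609 m^3, so 75.09 gallon_imp = 75.09 * 0.00454609 = 0.3413659 m^3. 1 litre = 0.001 m^3, so 0.3413659 m^3 = 0.3413659 / 0.001 = 341.3659 litre ≈ 341.4 litre (4 s.f.).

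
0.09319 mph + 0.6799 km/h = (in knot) 0.4481. Check: 1 mph = 0.44704 m/s, so 0.09319 mph = 0.09319 * 0.44704 = 0.041659658 m/s. 1 km/h = 0.27777778 m/s, so 0.6799 km/h = 0.6799 * 0.27777778 = 0.18886111 m/s. Sum: 0.041659658 + 0.18886111 = 0.23052077 m/s. 1 knot = 0.51444444 m/s, so 0.23052077 m/s = 0.23052077 / 0.51444444 = 0.44809653 knot ≈ 0.4481 knot (4 s.f.).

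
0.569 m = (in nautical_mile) 1 nautical_mile = 1852 m, so 0.569 m = 0.569 / 1852 = 0.00030723542 nautical_mile ≈ 0.0003072 nautical_mile (4 s.f.). Final answer: 0.0003072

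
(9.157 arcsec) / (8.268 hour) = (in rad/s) 1 arcsec = 4.8481368e-06 rad, so 9.157 arcsec = 9.157 * 4.8481368e-06 = 4.4394389e-05 rad. 1 hour = 3600 s, so 8.268 hour = 8.268 * 3600 = 29764.8 s. Combine: 4.4394389e-05 rad / 29764.8 s = 1.4915064e-09 rad/s. Result: 1.4915064e-09 rad/s ≈ 1.492e-09 rad/s (4 s.f.). Final answer: 1.492e-09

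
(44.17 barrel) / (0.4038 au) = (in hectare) 1 barrel = 0.15898729 m^3, so 44.17 barrel = 44.17 * 0.15898729 = 7.0224688 m^3. 1 au = 1.4959787e+11 m, so 0.4038 au = 0.4038 * 1.4959787e+11 = 6.040762e+10 m. Combine: 7.0224688 m^3 / 6.040762e+10 m = 1.1625137e-10 m^2. 1 hectare = 10000 m^2, so 1.1625137e-10 m^2 = 1.1625137e-10 / 10000 = 1.1625137e-14 hectare ≈ 1.163e-14 hectare (4 s.f.). Final answer: 1.163e-14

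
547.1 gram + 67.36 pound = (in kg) 1 gram = 0.001 kg, so 547.1 gram = 547.1 * 0.001 = 0.5471 kg. 1 pound = 0.45359237 kg, so 67.36 pound = 67.36 * 0.45359237 = 30.553982 kg. Sum: 0.5471 + 30.553982 = 31.101082 kg. Result: 31.101082 kg ≈ 31.1 kg (4 s.f.). Final answer: 31.1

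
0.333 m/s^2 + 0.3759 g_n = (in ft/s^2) 0.333 m/s^2 is already in m/s^2. 1 g_n = 9.80665 m/s^2, so 0.3759 g_n = 0.3759 * 9.80665 = 3.6863197 m/s^2. Sum: 0.333 + 3.6863197 = 4.0193197 m/s^2. 1 ft/s^2 = 0.3048 m/s^2, so 4.0193197 m/s^2 = 4.0193197 / 0.3048 = 13.186745 ft/s^2 ≈ 13.19 ft/s^2 (4 s.f.). Final answer: 13.19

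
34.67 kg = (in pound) 1 pound = 0.45359237 kg, so 34.67 kg = 34.67 / 0.45359237 = 76.434266 pound ≈ 76.43 pound (4 s.f.). Final answer: 76.43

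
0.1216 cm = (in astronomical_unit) 8.128e-15. Check: 1 cm = 0.01 m, so 0.1216 cm = 0.1216 * 0.01 = 0.001216 m. 1 astronomical_unit = 1.4959787e+11 m, so 0.001216 m = 0.001216 / 1.4959787e+11 = 8.1284579e-15 astronomical_unit ≈ 8.128e-15 astronomical_unit (4 s.f.).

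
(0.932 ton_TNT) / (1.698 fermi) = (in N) 1 ton_TNT = 4.184e+09 J, so 0.932 ton_TNT = 0.932 * 4.184e+09 = 3.899488e+09 J. 1 fermi = 1e-15 m, so 1.698 fermi = 1.698 * 1e-15 = 1.698e-15 m. Combine: 3.899488e+09 J / 1.698e-15 m = 2.2965183e+24 N. Result: 2.2965183e+24 N ≈ 2.297e+24 N (4 s.f.). Final answer: 2.297e+24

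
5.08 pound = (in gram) 2304. Check: 1 pound = 0.45359237 kg, so 5.08 pound = 5.08 * 0.45359237 = 2.3042492 kg. 1 gram = 0.001 kg, so 2.3042492 kg = 2.3042492 / 0.001 = 2304.2492 gram ≈ 2304 gram (4 s.f.).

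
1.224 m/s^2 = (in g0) 1 g0 = 9.80665 m/s^2, so 1.224 m/s^2 = 1.224 / 9.80665 = 0.12481326 g0 ≈ 0.1248 g0 (4 s.f.). Final answer: 0.1248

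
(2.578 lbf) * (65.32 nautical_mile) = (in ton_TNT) 1 lbf = 4.4482216 N, so 2.578 lbf = 2.578 * 4.4482216 = 11.467515 N. 1 nautical_mile = 1852 m, so 65.32 nautical_mile = 65.32 * 1852 = 120972.64 m. Combine: 11.467515 N * 120972.64 m = 1387255.6 J. 1 ton_TNT = 4.184e+09 J, so 1387255.6 J = 1387255.6 / 4.184e+09 = 0.00033156205 ton_TNT ≈ 0.0003316 ton_TNT (4 s.f.). Final answer: 0.0003316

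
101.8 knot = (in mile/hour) 117.1. Check: 1 knot = 0.51444444 m/s, so 101.8 knot = 101.8 * 0.51444444 = 52.370444 m/s. 1 mile/hour = 0.44704 m/s, so 52.370444 m/s = 52.370444 / 0.44704 = 117.14935 mile/hour ≈ 117.1 mile/hour (4 s.f.).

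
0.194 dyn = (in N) 1 dyn = 1e-05 N, so 0.194 dyn = 0.194 * 1e-05 = 1.94e-06 N. Result: 1.94e-06 N. Final answer: 1.94e-06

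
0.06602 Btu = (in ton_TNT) 1 Btu = 1055.0559 J, so 0.06602 Btu = 0.06602 * 1055.0559 = 69.654787 J. 1 ton_TNT = 4.184e+09 J, so 69.654787 J = 69.654787 / 4.184e+09 = 1.6647894e-08 ton_TNT ≈ 1.665e-08 ton_TNT (4 s.f.). Final answer: 1.665e-08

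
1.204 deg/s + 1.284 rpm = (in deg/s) 1 deg/s = 0.017453293 rad/s, so 1.204 deg/s = 1.204 * 0.017453293 = 0.021013764 rad/s. 1 rpm = 0.10471976 rad/s, so 1.284 rpm = 1.284 * 0.10471976 = 0.13446017 rad/s. Sum: 0.021013764 + 0.13446017 = 0.15547393 rad/s. 1 deg/s = 0.017453293 rad/s, so 0.15547393 rad/s = 0.15547393 / 0.017453293 = 8.908 deg/s. Final answer: 8.908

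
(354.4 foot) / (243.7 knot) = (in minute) 1 foot = 0.3048 m, so 354.4 foot = 354.4 * 0.3048 = 108.02112 m. 1 knot = 0.51444444 m/s, so 243.7 knot = 243.7 * 0.51444444 = 125.37011 m/s. Combine: 108.02112 m / 125.37011 m/s = 0.86161781 s. 1 minute = 60 s, so 0.86161781 s = 0.86161781 / 60 = 0.014360297 minute ≈ 0.01436 minute (4 s.f.). Final answer: 0.01436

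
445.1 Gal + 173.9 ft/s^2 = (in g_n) 1 Gal = 0.01 m/s^2, so 445.1 Gal = 445.1 * 0.01 = 4.451 m/s^2. 1 ft/s^2 = 0.3048 m/s^2, so 173.9 ft/s^2 = 173.9 * 0.3048 = 53.00472 m/s^2. Sum: 4.451 + 53.00472 = 57.45572 m/s^2. 1 g_n = 9.80665 m/s^2, so 57.45572 m/s^2 = 57.45572 / 9.80665 = 5.8588529 g_n ≈ 5.859 g_n (4 s.f.). Final answer: 5.859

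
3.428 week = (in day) 24. Check: 1 week = 604800 s, so 3.428 week = 3.428 * 604800 = 2073254.4 s. 1 day = 86400 s, so 2073254.4 s = 2073254.4 / 86400 = 23.996 day ≈ 24 day (4 s.f.).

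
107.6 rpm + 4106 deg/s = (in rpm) 1 rpm = 0.10471976 rad/s, so 107.6 rpm = 107.6 * 0.10471976 = 11.267846 rad/s. 1 deg/s = 0.017453293 rad/s, so 4106 deg/s = 4106 * 0.017453293 = 71.663219 rad/s. Sum: 11.267846 + 71.663219 = 82.931065 rad/s. 1 rpm = 0.10471976 rad/s, so 82.931065 rad/s = 82.931065 / 0.10471976 = 791.93333 rpm ≈ 791.9 rpm (4 s.f.). Final answer: 791.9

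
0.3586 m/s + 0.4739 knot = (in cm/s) 0.3586 m/s is already in m/s. 1 knot = 0.51444444 m/s, so 0.4739 knot = 0.4739 * 0.51444444 = 0.24379522 m/s. Sum: 0.3586 + 0.24379522 = 0.60239522 m/s. 1 cm/s = 0.01 m/s, so 0.60239522 m/s = 0.60239522 / 0.01 = 60.239522 cm/s ≈ 60.24 cm/s (4 s.f.). Final answer: 60.24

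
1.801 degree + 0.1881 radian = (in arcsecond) 4.528e+04. Check: 1 degree = 0.017453293 rad, so 1.801 degree = 1.801 * 0.017453293 = 0.03143338 rad. 0.1881 radian = 0.1881 rad. Sum: 0.03143338 + 0.1881 = 0.21953338 rad. 1 arcsecond = 4.8481368e-06 rad, so 0.21953338 rad = 0.21953338 / 4.8481368e-06 = 45282.01 arcsecond ≈ 4.528e+04 arcsecond (4 s.f.).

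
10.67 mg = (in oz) 1 mg = 1e-06 kg, so 10.67 mg = 10.67 * 1e-06 = 1.067e-05 kg. 1 oz = 0.028349523 kg, so 1.067e-05 kg = 1.067e-05 / 0.028349523 = 0.00037637317 oz ≈ 0.0003764 oz (4 s.f.). Final answer: 0.0003764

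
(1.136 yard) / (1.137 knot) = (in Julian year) 1 yard = 0.9144 m, so 1.136 yard = 1.136 * 0.9144 = 1.0387584 m. 1 knot = 0.51444444 m/s, so 1.137 knot = 1.137 * 0.51444444 = 0.58492333 m/s. Combine: 1.0387584 m / 0.58492333 m/s = 1.7758881 s. 1 Julian year = 31557600 s, so 1.7758881 s = 1.7758881 / 31557600 = 5.6274499e-08 Julian year ≈ 5.627e-08 Julian year (4 s.f.). Final answer: 5.627e-08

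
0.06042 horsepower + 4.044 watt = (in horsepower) 0.06584. Check: 1 horsepower = 745.69987 W, so 0.06042 horsepower = 0.06042 * 745.69987 = 45.055186 W. 4.044 watt = 4.044 W. Sum: 45.055186 + 4.044 = 49.099186 W. 1 horsepower = 745.69987 W, so 49.099186 W = 49.099186 / 745.69987 = 0.065843093 horsepower ≈ 0.06584 horsepower (4 s.f.).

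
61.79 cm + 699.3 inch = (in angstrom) 1 cm = 0.01 m, so 61.79 cm = 61.79 * 0.01 = 0.6179 m. 1 inch = 0.0254 m, so 699.3 inch = 699.3 * 0.0254 = 17.76222 m. Sum: 0.6179 + 17.76222 = 18.38012 m. 1 angstrom = 1e-10 m, so 18.38012 m = 18.38012 / 1e-10 = 1.838012e+11 angstrom ≈ 1.838e+11 angstrom (4 s.f.). Final answer: 1.838e+11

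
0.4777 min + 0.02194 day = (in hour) 1 min = 60 s, so 0.4777 min = 0.4777 * 60 = 28.662 s. 1 day = 86400 s, so 0.02194 day = 0.02194 * 86400 = 1895.616 s. Sum: 28.662 + 1895.616 = 1924.278 s. 1 hour = 3600 s, so 1924.278 s = 1924.278 / 3600 = 0.53452167 hour ≈ 0.5345 hour (4 s.f.). Final answer: 0.5345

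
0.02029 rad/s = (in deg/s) 1 deg/s = 0.017453293 rad/s, so 0.02029 rad/s = 0.02029 / 0.017453293 = 1.1625314 deg/s ≈ 1.163 deg/s (4 s.f.). Final answer: 1.163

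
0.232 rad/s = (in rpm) 1 rpm = 0.10471976 rad/s, so 0.232 rad/s = 0.232 / 0.10471976 = 2.2154368 rpm ≈ 2.215 rpm (4 s.f.). Final answer: 2.215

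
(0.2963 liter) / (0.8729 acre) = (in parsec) 1 liter = 0.001 m^3, so 0.2963 liter = 0.2963 * 0.001 = 0.0002963 m^3. 1 acre = 4046.8564 m^2, so 0.8729 acre = 0.8729 * 4046.8564 = 3532.501 m^2. Combine: 0.0002963 m^3 / 3532.501 m^2 = 8.387825e-08 m. 1 parsec = 3.0856776e+16 m, so 8.387825e-08 m = 8.387825e-08 / 3.0856776e+16 = 2.718309e-24 parsec ≈ 2.718e-24 parsec (4 s.f.). Final answer: 2.718e-24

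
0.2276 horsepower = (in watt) 169.7. Check: 1 horsepower = 745.69987 W, so 0.2276 horsepower = 0.2276 * 745.69987 = 169.72129 W. 169.72129 W = 169.72129 watt ≈ 169.7 watt (4 s.f.).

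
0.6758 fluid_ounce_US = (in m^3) 1 fluid_ounce_US = 2.957353e-05 m^3, so 0.6758 fluid_ounce_US = 0.6758 * 2.957353e-05 = 1.9985791e-05 m^3. Result: 1.9985791e-05 m^3 ≈ 1.999e-05 m^3 (4 s.f.). Final answer: 1.999e-05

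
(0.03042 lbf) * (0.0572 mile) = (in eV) 1 lbf = 4.4482216 N, so 0.03042 lbf = 0.03042 * 4.4482216 = 0.1353149 N. 1 mile = 1609.344 m, so 0.0572 mile = 0.0572 * 1609.344 = 92.054477 m. Combine: 0.1353149 N * 92.054477 m = 12.456342 J. 1 eV = 1.6021766e-19 J, so 12.456342 J = 12.456342 / 1.6021766e-19 = 7.7746375e+19 eV ≈ 7.775e+19 eV (4 s.f.). Final answer: 7.775e+19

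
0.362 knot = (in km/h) 0.6704. Check: 1 knot = 0.51444444 m/s, so 0.362 knot = 0.362 * 0.51444444 = 0.18622889 m/s. 1 km/h = 0.27777778 m/s, so 0.18622889 m/s = 0.18622889 / 0.27777778 = 0.670424 km/h ≈ 0.6704 km/h (4 s.f.).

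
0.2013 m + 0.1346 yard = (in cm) 0.2013 m is already in m. 1 yard = 0.9144 m, so 0.1346 yard = 0.1346 * 0.9144 = 0.12307824 m. Sum: 0.2013 + 0.12307824 = 0.32437824 m. 1 cm = 0.01 m, so 0.32437824 m = 0.32437824 / 0.01 = 32.437824 cm ≈ 32.44 cm (4 s.f.). Final answer: 32.44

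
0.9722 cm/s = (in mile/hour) 0.02175. Check: 1 cm/s = 0.01 m/s, so 0.9722 cm/s = 0.9722 * 0.01 = 0.009722 m/s. 1 mile/hour = 0.44704 m/s, so 0.009722 m/s = 0.009722 / 0.44704 = 0.021747495 mile/hour ≈ 0.02175 mile/hour (4 s.f.).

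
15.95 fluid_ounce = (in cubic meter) 0.0004717. Check: 1 fluid_ounce = 2.957353e-05 m^3, so 15.95 fluid_ounce = 15.95 * 2.957353e-05 = 0.0004716978 m^3. 0.0004716978 m^3 = 0.0004716978 cubic meter ≈ 0.0004717 cubic meter (4 s.f.).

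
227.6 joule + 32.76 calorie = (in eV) 227.6 joule = 227.6 J. 1 calorie = 4.184 J, so 32.76 calorie = 32.76 * 4.184 = 137.06784 J. Sum: 227.6 + 137.06784 = 364.66784 J. 1 eV = 1.6021766e-19 J, so 364.66784 J = 364.66784 / 1.6021766e-19 = 2.2760776e+21 eV ≈ 2.276e+21 eV (4 s.f.). Final answer: 2.276e+21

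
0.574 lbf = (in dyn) 1 lbf = 4.4482216 N, so 0.574 lbf = 0.574 * 4.4482216 = 2.5532792 N. 1 dyn = 1e-05 N, so 2.5532792 N = 2.5532792 / 1e-05 = 255327.92 dyn ≈ 2.553e+05 dyn (4 s.f.). Final answer: 2.553e+05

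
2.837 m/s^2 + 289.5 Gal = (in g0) 0.5845. Check: 2.837 m/s^2 is already in m/s^2. 1 Gal = 0.01 m/s^2, so 289.5 Gal = 289.5 * 0.01 = 2.895 m/s^2. Sum: 2.837 + 2.895 = 5.732 m/s^2. 1 g0 = 9.80665 m/s^2, so 5.732 m/s^2 = 5.732 / 9.80665 = 0.58450133 g0 ≈ 0.5845 g0 (4 s.f.).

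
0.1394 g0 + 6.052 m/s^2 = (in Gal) 1 g0 = 9.80665 m/s^2, so 0.1394 g0 = 0.1394 * 9.80665 = 1.367047 m/s^2. 6.052 m/s^2 is already in m/s^2. Sum: 1.367047 + 6.052 = 7.419047 m/s^2. 1 Gal = 0.01 m/s^2, so 7.419047 m/s^2 = 7.419047 / 0.01 = 741.9047 Gal ≈ 741.9 Gal (4 s.f.). Final answer: 741.9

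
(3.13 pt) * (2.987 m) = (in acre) 1 pt = 0.00035277778 m, so 3.13 pt = 3.13 * 0.00035277778 = 0.0011041944 m. 2.987 m is already in m. Combine: 0.0011041944 m * 2.987 m = 0.0032982288 m^2. 1 acre = 4046.8564 m^2, so 0.0032982288 m^2 = 0.0032982288 / 4046.8564 = 8.1501009e-07 acre ≈ 8.15e-07 acre (4 s.f.). Final answer: 8.15e-07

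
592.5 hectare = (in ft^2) 1 hectare = 10000 m^2, so 592.5 hectare = 592.5 * 10000 = 5925000 m^2. 1 ft^2 = 0.09290304 m^2, so 5925000 m^2 = 5925000 / 0.09290304 = 63776169 ft^2 ≈ 6.378e+07 ft^2 (4 s.f.). Final answer: 6.378e+07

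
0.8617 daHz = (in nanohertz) 8.617e+09. Check: 1 daHz = 10 Hz, so 0.8617 daHz = 0.8617 * 10 = 8.617 Hz. 1 nanohertz = 1e-09 Hz, so 8.617 Hz = 8.617 / 1e-09 = 8.617e+09 nanohertz.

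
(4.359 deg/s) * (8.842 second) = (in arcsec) 1 deg/s = 0.017453293 rad/s, so 4.359 deg/s = 4.359 * 0.017453293 = 0.076078902 rad/s. 8.842 second = 8.842 s. Combine: 0.076078902 rad/s * 8.842 s = 0.67268965 rad. 1 arcsec = 4.8481368e-06 rad, so 0.67268965 rad = 0.67268965 / 4.8481368e-06 = 138752.2 arcsec ≈ 1.388e+05 arcsec (4 s.f.). Final answer: 1.388e+05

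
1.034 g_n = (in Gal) 1014. Check: 1 g_n = 9.80665 m/s^2, so 1.034 g_n = 1.034 * 9.80665 = 10.140076 m/s^2. 1 Gal = 0.01 m/s^2, so 10.140076 m/s^2 = 10.140076 / 0.01 = 1014.0076 Gal ≈ 1014 Gal (4 s.f.).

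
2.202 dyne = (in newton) 2.202e-05. Check: 1 dyne = 1e-05 N, so 2.202 dyne = 2.202 * 1e-05 = 2.202e-05 N. 2.202e-05 N = 2.202e-05 newton.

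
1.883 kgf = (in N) 18.47. Check: 1 kgf = 9.80665 N, so 1.883 kgf = 1.883 * 9.80665 = 18.465922 N. Result: 18.465922 N ≈ 18.47 N (4 s.f.).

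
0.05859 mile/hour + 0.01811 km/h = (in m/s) 0.03122. Check: 1 mile/hour = 0.44704 m/s, so 0.05859 mile/hour = 0.05859 * 0.44704 = 0.026192074 m/s. 1 km/h = 0.27777778 m/s, so 0.01811 km/h = 0.01811 * 0.27777778 = 0.0050305556 m/s. Sum: 0.026192074 + 0.0050305556 = 0.031222629 m/s. Result: 0.031222629 m/s ≈ 0.03122 m/s (4 s.f.).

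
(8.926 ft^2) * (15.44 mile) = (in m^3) 1 ft^2 = 0.09290304 m^2, so 8.926 ft^2 = 8.926 * 0.09290304 = 0.82925254 m^2. 1 mile = 1609.344 m, so 15.44 mile = 15.44 * 1609.344 = 24848.271 m. Combine: 0.82925254 m^2 * 24848.271 m = 20605.492 m^3. Result: 20605.492 m^3 ≈ 2.061e+04 m^3 (4 s.f.). Final answer: 2.061e+04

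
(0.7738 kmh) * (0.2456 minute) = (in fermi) 1 kmh = 0.27777778 m/s, so 0.7738 kmh = 0.7738 * 0.27777778 = 0.21494444 m/s. 1 minute = 60 s, so 0.2456 minute = 0.2456 * 60 = 14.736 s. Combine: 0.21494444 m/s * 14.736 s = 3.1674213 m. 1 fermi = 1e-15 m, so 3.1674213 m = 3.1674213 / 1e-15 = 3.1674213e+15 fermi ≈ 3.167e+15 fermi (4 s.f.). Final answer: 3.167e+15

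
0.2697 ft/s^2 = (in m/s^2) 0.0822. Check: 1 ft/s^2 = 0.3048 m/s^2, so 0.2697 ft/s^2 = 0.2697 * 0.3048 = 0.08220456 m/s^2. Result: 0.08220456 m/s^2 ≈ 0.0822 m/s^2 (4 s.f.).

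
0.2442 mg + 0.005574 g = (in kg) 5.818e-06. Check: 1 mg = 1e-06 kg, so 0.2442 mg = 0.2442 * 1e-06 = 2.442e-07 kg. 1 g = 0.001 kg, so 0.005574 g = 0.005574 * 0.001 = 5.574e-06 kg. Sum: 2.442e-07 + 5.574e-06 = 5.8182e-06 kg. Result: 5.8182e-06 kg ≈ 5.818e-06 kg (4 s.f.).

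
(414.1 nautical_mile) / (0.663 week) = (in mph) 4.278. Check: 1 nautical_mile = 1852 m, so 414.1 nautical_mile = 414.1 * 1852 = 766913.2 m. 1 week = 604800 s, so 0.663 week = 0.663 * 604800 = 400982.4 s. Combine: 766913.2 m / 400982.4 s = 1.9125857 m/s. 1 mph = 0.44704 m/s, so 1.9125857 m/s = 1.9125857 / 0.44704 = 4.2783323 mph ≈ 4.278 mph (4 s.f.).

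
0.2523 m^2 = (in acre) 1 acre = 4046.8564 m^2, so 0.2523 m^2 = 0.2523 / 4046.8564 = 6.2344688e-05 acre ≈ 6.234e-05 acre (4 s.f.). Final answer: 6.234e-05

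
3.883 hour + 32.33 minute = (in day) 1 hour = 3600 s, so 3.883 hour = 3.883 * 3600 = 13978.8 s. 1 minute = 60 s, so 32.33 minute = 32.33 * 60 = 1939.8 s. Sum: 13978.8 + 1939.8 = 15918.6 s. 1 day = 86400 s, so 15918.6 s = 15918.6 / 86400 = 0.18424306 day ≈ 0.1842 day (4 s.f.). Final answer: 0.1842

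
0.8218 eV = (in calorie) 1 eV = 1.6021766e-19 J, so 0.8218 eV = 0.8218 * 1.6021766e-19 = 1.3166688e-19 J. 1 calorie = 4.184 J, so 1.3166688e-19 J = 1.3166688e-19 / 4.184 = 3.1469139e-20 calorie ≈ 3.147e-20 calorie (4 s.f.). Final answer: 3.147e-20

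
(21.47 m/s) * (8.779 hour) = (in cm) 21.47 m/s is already in m/s. 1 hour = 3600 s, so 8.779 hour = 8.779 * 3600 = 31604.4 s. Combine: 21.47 m/s * 31604.4 s = 678546.47 m. 1 cm = 0.01 m, so 678546.47 m = 678546.47 / 0.01 = 67854647 cm ≈ 6.785e+07 cm (4 s.f.). Final answer: 6.785e+07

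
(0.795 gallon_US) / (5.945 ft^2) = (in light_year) 1 gallon_US = 0.0037854118 m^3, so 0.795 gallon_US = 0.795 * 0.0037854118 = 0.0030094024 m^3. 1 ft^2 = 0.09290304 m^2, so 5.945 ft^2 = 5.945 * 0.09290304 = 0.55230857 m^2. Combine: 0.0030094024 m^3 / 0.55230857 m^2 = 0.00544877 m. 1 light_year = 9.4607305e+15 m, so 0.00544877 m = 0.00544877 / 9.4607305e+15 = 5.7593544e-19 light_year ≈ 5.759e-19 light_year (4 s.f.). Final answer: 5.759e-19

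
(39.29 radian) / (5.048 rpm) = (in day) 39.29 radian = 39.29 rad. 1 rpm = 0.10471976 rad/s, so 5.048 rpm = 5.048 * 0.10471976 = 0.52862532 rad/s. Combine: 39.29 rad / 0.52862532 rad/s = 74.324854 s. 1 day = 86400 s, so 74.324854 s = 74.324854 / 86400 = 0.00086024137 day ≈ 0.0008602 day (4 s.f.). Final answer: 0.0008602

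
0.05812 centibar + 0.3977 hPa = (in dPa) 1 centibar = 1000 Pa, so 0.05812 centibar = 0.05812 * 1000 = 58.12 Pa. 1 hPa = 100 Pa, so 0.3977 hPa = 0.3977 * 100 = 39.77 Pa. Sum: 58.12 + 39.77 = 97.89 Pa. 1 dPa = 0.1 Pa, so 97.89 Pa = 97.89 / 0.1 = 978.9 dPa. Final answer: 978.9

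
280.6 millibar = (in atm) 1 millibar = 100 Pa, so 280.6 millibar = 280.6 * 100 = 28060 Pa. 1 atm = 101325 Pa, so 28060 Pa = 28060 / 101325 = 0.27693067 atm ≈ 0.2769 atm (4 s.f.). Final answer: 0.2769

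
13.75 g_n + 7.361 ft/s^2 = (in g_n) 13.98. Check: 1 g_n = 9.80665 m/s^2, so 13.75 g_n = 13.75 * 9.80665 = 134.84144 m/s^2. 1 ft/s^2 = 0.3048 m/s^2, so 7.361 ft/s^2 = 7.361 * 0.3048 = 2.2436328 m/s^2. Sum: 134.84144 + 2.2436328 = 137.08507 m/s^2. 1 g_n = 9.80665 m/s^2, so 137.08507 m/s^2 = 137.08507 / 9.80665 = 13.978787 g_n ≈ 13.98 g_n (4 s.f.).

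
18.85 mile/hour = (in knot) 1 mile/hour = 0.44704 m/s, so 18.85 mile/hour = 18.85 * 0.44704 = 8.426704 m/s. 1 knot = 0.51444444 m/s, so 8.426704 m/s = 8.426704 / 0.51444444 = 16.380202 knot ≈ 16.38 knot (4 s.f.). Final answer: 16.38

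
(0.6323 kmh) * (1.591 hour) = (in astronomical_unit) 1 kmh = 0.27777778 m/s, so 0.6323 kmh = 0.6323 * 0.27777778 = 0.17563889 m/s. 1 hour = 3600 s, so 1.591 hour = 1.591 * 3600 = 5727.6 s. Combine: 0.17563889 m/s * 5727.6 s = 1005.9893 m. 1 astronomical_unit = 1.4959787e+11 m, so 1005.9893 m = 1005.9893 / 1.4959787e+11 = 6.7246231e-09 astronomical_unit ≈ 6.725e-09 astronomical_unit (4 s.f.). Final answer: 6.725e-09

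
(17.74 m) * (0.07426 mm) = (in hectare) 17.74 m is already in m. 1 mm = 0.001 m, so 0.07426 mm = 0.07426 * 0.001 = 7.426e-05 m. Combine: 17.74 m * 7.426e-05 m = 0.0013173724 m^2. 1 hectare = 10000 m^2, so 0.0013173724 m^2 = 0.0013173724 / 10000 = 1.3173724e-07 hectare ≈ 1.317e-07 hectare (4 s.f.). Final answer: 1.317e-07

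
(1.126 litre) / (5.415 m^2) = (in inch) 0.008187. Check: 1 litre = 0.001 m^3, so 1.126 litre = 1.126 * 0.001 = 0.001126 m^3. 5.415 m^2 is already in m^2. Combine: 0.001126 m^3 / 5.415 m^2 = 0.0002079409 m. 1 inch = 0.0254 m, so 0.0002079409 m = 0.0002079409 / 0.0254 = 0.0081866498 inch ≈ 0.008187 inch (4 s.f.).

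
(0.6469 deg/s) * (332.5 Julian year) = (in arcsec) 1 deg/s = 0.017453293 rad/s, so 0.6469 deg/s = 0.6469 * 0.017453293 = 0.011290535 rad/s. 1 Julian year = 31557600 s, so 332.5 Julian year = 332.5 * 31557600 = 1.0492902e+10 s. Combine: 0.011290535 rad/s * 1.0492902e+10 s = 1.1847048e+08 rad. 1 arcsec = 4.8481368e-06 rad, so 1.1847048e+08 rad = 1.1847048e+08 / 4.8481368e-06 = 2.443629e+13 arcsec ≈ 2.444e+13 arcsec (4 s.f.). Final answer: 2.444e+13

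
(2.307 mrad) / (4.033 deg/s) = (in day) 3.793e-07. Check: 1 mrad = 0.001 rad, so 2.307 mrad = 2.307 * 0.001 = 0.002307 rad. 1 deg/s = 0.017453293 rad/s, so 4.033 deg/s = 4.033 * 0.017453293 = 0.070389129 rad/s. Combine: 0.002307 rad / 0.070389129 rad/s = 0.032774948 s. 1 day = 86400 s, so 0.032774948 s = 0.032774948 / 86400 = 3.7933967e-07 day ≈ 3.793e-07 day (4 s.f.).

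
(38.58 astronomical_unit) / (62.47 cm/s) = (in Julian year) 2.928e+05. Check: 1 astronomical_unit = 1.4959787e+11 m, so 38.58 astronomical_unit = 38.58 * 1.4959787e+11 = 5.7714859e+12 m. 1 cm/s = 0.01 m/s, so 62.47 cm/s = 62.47 * 0.01 = 0.6247 m/s. Combine: 5.7714859e+12 m / 0.6247 m/s = 9.238812e+12 s. 1 Julian year = 31557600 s, so 9.238812e+12 s = 9.238812e+12 / 31557600 = 292760.29 Julian year ≈ 2.928e+05 Julian year (4 s.f.).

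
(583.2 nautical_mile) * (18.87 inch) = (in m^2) 5.177e+05. Check: 1 nautical_mile = 1852 m, so 583.2 nautical_mile = 583.2 * 1852 = 1080086.4 m. 1 inch = 0.0254 m, so 18.87 inch = 18.87 * 0.0254 = 0.479298 m. Combine: 1080086.4 m * 0.479298 m = 517683.25 m^2. Result: 517683.25 m^2 ≈ 5.177e+05 m^2 (4 s.f.).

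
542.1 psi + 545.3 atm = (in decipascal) 5.899e+08. Check: 1 psi = 6894.7573 Pa, so 542.1 psi = 542.1 * 6894.7573 = 3737647.9 Pa. 1 atm = 101325 Pa, so 545.3 atm = 545.3 * 101325 = 55252522 Pa. Sum: 3737647.9 + 55252522 = 58990170 Pa. 1 decipascal = 0.1 Pa, so 58990170 Pa = 58990170 / 0.1 = 5.899017e+08 decipascal ≈ 5.899e+08 decipascal (4 s.f.).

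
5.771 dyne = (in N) 1 dyne = 1e-05 N, so 5.771 dyne = 5.771 * 1e-05 = 5.771e-05 N. Result: 5.771e-05 N. Final answer: 5.771e-05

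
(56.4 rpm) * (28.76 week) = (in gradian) 1 rpm = 0.10471976 rad/s, so 56.4 rpm = 56.4 * 0.10471976 = 5.9061942 rad/s. 1 week = 604800 s, so 28.76 week = 28.76 * 604800 = 17394048 s. Combine: 5.9061942 rad/s * 17394048 s = 1.0273263e+08 rad. 1 gradian = 0.015707963 rad, so 1.0273263e+08 rad = 1.0273263e+08 / 0.015707963 = 6.540162e+09 gradian ≈ 6.54e+09 gradian (4 s.f.). Final answer: 6.54e+09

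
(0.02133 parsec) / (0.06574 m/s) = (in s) 1 parsec = 3.0856776e+16 m, so 0.02133 parsec = 0.02133 * 3.0856776e+16 = 6.5817503e+14 m. 0.06574 m/s is already in m/s. Combine: 6.5817503e+14 m / 0.06574 m/s = 1.0011789e+16 s. Result: 1.0011789e+16 s ≈ 1.001e+16 s (4 s.f.). Final answer: 1.001e+16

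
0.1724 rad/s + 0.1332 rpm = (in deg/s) 0.1724 rad/s is already in rad/s. 1 rpm = 0.10471976 rad/s, so 0.1332 rpm = 0.1332 * 0.10471976 = 0.013948671 rad/s. Sum: 0.1724 + 0.013948671 = 0.18634867 rad/s. 1 deg/s = 0.017453293 rad/s, so 0.18634867 rad/s = 0.18634867 / 0.017453293 = 10.676992 deg/s ≈ 10.68 deg/s (4 s.f.). Final answer: 10.68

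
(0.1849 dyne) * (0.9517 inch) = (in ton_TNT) 1.068e-17. Check: 1 dyne = 1e-05 N, so 0.1849 dyne = 0.1849 * 1e-05 = 1.849e-06 N. 1 inch = 0.0254 m, so 0.9517 inch = 0.9517 * 0.0254 = 0.02417318 m. Combine: 1.849e-06 N * 0.02417318 m = 4.469621e-08 J. 1 ton_TNT = 4.184e+09 J, so 4.469621e-08 J = 4.469621e-08 / 4.184e+09 = 1.0682651e-17 ton_TNT ≈ 1.068e-17 ton_TNT (4 s.f.).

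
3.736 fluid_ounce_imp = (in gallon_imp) 1 fluid_ounce_imp = 2.8413063e-05 m^3, so 3.736 fluid_ounce_imp = 3.736 * 2.8413063e-05 = 0.0001061512 m^3. 1 gallon_imp = 0.00454609 m^3, so 0.0001061512 m^3 = 0.0001061512 / 0.00454609 = 0.02335 gallon_imp. Final answer: 0.02335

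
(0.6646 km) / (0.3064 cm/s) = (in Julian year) 1 km = 1000 m, so 0.6646 km = 0.6646 * 1000 = 664.6 m. 1 cm/s = 0.01 m/s, so 0.3064 cm/s = 0.3064 * 0.01 = 0.003064 m/s. Combine: 664.6 m / 0.003064 m/s = 216906.01 s. 1 Julian year = 31557600 s, so 216906.01 s = 216906.01 / 31557600 = 0.0068733365 Julian year ≈ 0.006873 Julian year (4 s.f.). Final answer: 0.006873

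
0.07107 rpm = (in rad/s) 0.007442. Check: 1 rpm = 0.10471976 rad/s, so 0.07107 rpm = 0.07107 * 0.10471976 = 0.007442433 rad/s. Result: 0.007442433 rad/s ≈ 0.007442 rad/s (4 s.f.).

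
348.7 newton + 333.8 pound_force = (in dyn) 1.834e+08. Check: 348.7 newton = 348.7 N. 1 pound_force = 4.4482216 N, so 333.8 pound_force = 333.8 * 4.4482216 = 1484.8164 N. Sum: 348.7 + 1484.8164 = 1833.5164 N. 1 dyn = 1e-05 N, so 1833.5164 N = 1833.5164 / 1e-05 = 1.8335164e+08 dyn ≈ 1.834e+08 dyn (4 s.f.).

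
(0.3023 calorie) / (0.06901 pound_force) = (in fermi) 1 calorie = 4.184 J, so 0.3023 calorie = 0.3023 * 4.184 = 1.2648232 J. 1 pound_force = 4.4482216 N, so 0.06901 pound_force = 0.06901 * 4.4482216 = 0.30697177 N. Combine: 1.2648232 J / 0.30697177 N = 4.1203241 m. 1 fermi = 1e-15 m, so 4.1203241 m = 4.1203241 / 1e-15 = 4.1203241e+15 fermi ≈ 4.12e+15 fermi (4 s.f.). Final answer: 4.12e+15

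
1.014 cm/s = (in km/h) 0.0365. Check: 1 cm/s = 0.01 m/s, so 1.014 cm/s = 1.014 * 0.01 = 0.01014 m/s. 1 km/h = 0.27777778 m/s, so 0.01014 m/s = 0.01014 / 0.27777778 = 0.036504 km/h ≈ 0.0365 km/h (4 s.f.).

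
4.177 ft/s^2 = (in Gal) 1 ft/s^2 = 0.3048 m/s^2, so 4.177 ft/s^2 = 4.177 * 0.3048 = 1.2731496 m/s^2. 1 Gal = 0.01 m/s^2, so 1.2731496 m/s^2 = 1.2731496 / 0.01 = 127.31496 Gal ≈ 127.3 Gal (4 s.f.). Final answer: 127.3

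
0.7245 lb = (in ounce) 11.59. Check: 1 lb = 0.45359237 kg, so 0.7245 lb = 0.7245 * 0.45359237 = 0.32862767 kg. 1 ounce = 0.028349523 kg, so 0.32862767 kg = 0.32862767 / 0.028349523 = 11.592 ounce ≈ 11.59 ounce (4 s.f.).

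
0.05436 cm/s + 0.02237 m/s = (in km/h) 1 cm/s = 0.01 m/s, so 0.05436 cm/s = 0.05436 * 0.01 = 0.0005436 m/s. 0.02237 m/s is already in m/s. Sum: 0.0005436 + 0.02237 = 0.0229136 m/s. 1 km/h = 0.27777778 m/s, so 0.0229136 m/s = 0.0229136 / 0.27777778 = 0.08248896 km/h ≈ 0.08249 km/h (4 s.f.). Final answer: 0.08249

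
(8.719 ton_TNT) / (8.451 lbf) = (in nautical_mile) 5.24e+05. Check: 1 ton_TNT = 4.184e+09 J, so 8.719 ton_TNT = 8.719 * 4.184e+09 = 3.6480296e+10 J. 1 lbf = 4.4482216 N, so 8.451 lbf = 8.451 * 4.4482216 = 37.591921 N. Combine: 3.6480296e+10 J / 37.591921 N = 9.7042915e+08 m. 1 nautical_mile = 1852 m, so 9.7042915e+08 m = 9.7042915e+08 / 1852 = 523989.82 nautical_mile ≈ 5.24e+05 nautical_mile (4 s.f.).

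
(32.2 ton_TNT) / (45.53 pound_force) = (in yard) 1 ton_TNT = 4.184e+09 J, so 32.2 ton_TNT = 32.2 * 4.184e+09 = 1.347248e+11 J. 1 pound_force = 4.4482216 N, so 45.53 pound_force = 45.53 * 4.4482216 = 202.52753 N. Combine: 1.347248e+11 J / 202.52753 N = 6.6521722e+08 m. 1 yard = 0.9144 m, so 6.6521722e+08 m = 6.6521722e+08 / 0.9144 = 7.2749039e+08 yard ≈ 7.275e+08 yard (4 s.f.). Final answer: 7.275e+08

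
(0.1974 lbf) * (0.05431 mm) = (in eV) 2.976e+14. Check: 1 lbf = 4.4482216 N, so 0.1974 lbf = 0.1974 * 4.4482216 = 0.87807895 N. 1 mm = 0.001 m, so 0.05431 mm = 0.05431 * 0.001 = 5.431e-05 m. Combine: 0.87807895 N * 5.431e-05 m = 4.7688468e-05 J. 1 eV = 1.6021766e-19 J, so 4.7688468e-05 J = 4.7688468e-05 / 1.6021766e-19 = 2.97648e+14 eV ≈ 2.976e+14 eV (4 s.f.).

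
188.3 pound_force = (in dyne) 1 pound_force = 4.4482216 N, so 188.3 pound_force = 188.3 * 4.4482216 = 837.60013 N. 1 dyne = 1e-05 N, so 837.60013 N = 837.60013 / 1e-05 = 83760013 dyne ≈ 8.376e+07 dyne (4 s.f.). Final answer: 8.376e+07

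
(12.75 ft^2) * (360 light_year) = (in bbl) 2.537e+19. Check: 1 ft^2 = 0.09290304 m^2, so 12.75 ft^2 = 12.75 * 0.09290304 = 1.1845138 m^2. 1 light_year = 9.4607305e+15 m, so 360 light_year = 360 * 9.4607305e+15 = 3.405863e+18 m. Combine: 1.1845138 m^2 * 3.405863e+18 m = 4.0342916e+18 m^3. 1 bbl = 0.15898729 m^3, so 4.0342916e+18 m^3 = 4.0342916e+18 / 0.15898729 = 2.537493e+19 bbl ≈ 2.537e+19 bbl (4 s.f.).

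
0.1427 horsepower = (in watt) 1 horsepower = 745.69987 W, so 0.1427 horsepower = 0.1427 * 745.69987 = 106.41137 W. 106.41137 W = 106.41137 watt ≈ 106.4 watt (4 s.f.). Final answer: 106.4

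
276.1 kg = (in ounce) 1 ounce = 0.028349523 kg, so 276.1 kg = 276.1 / 0.028349523 = 9739.1409 ounce ≈ 9739 ounce (4 s.f.). Final answer: 9739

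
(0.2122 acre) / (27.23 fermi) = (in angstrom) 1 acre = 4046.8564 m^2, so 0.2122 acre = 0.2122 * 4046.8564 = 858.74293 m^2. 1 fermi = 1e-15 m, so 27.23 fermi = 27.23 * 1e-15 = 2.723e-14 m. Combine: 858.74293 m^2 / 2.723e-14 m = 3.1536648e+16 m. 1 angstrom = 1e-10 m, so 3.1536648e+16 m = 3.1536648e+16 / 1e-10 = 3.1536648e+26 angstrom ≈ 3.154e+26 angstrom (4 s.f.). Final answer: 3.154e+26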